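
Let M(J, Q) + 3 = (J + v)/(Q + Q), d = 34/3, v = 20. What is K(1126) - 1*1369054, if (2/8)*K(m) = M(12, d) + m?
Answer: -23197458/17 ≈ -1.3646e+6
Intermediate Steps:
d = 34/3 (d = 34*(1/3) = 34/3 ≈ 11.333)
M(J, Q) = -3 + (20 + J)/(2*Q) (M(J, Q) = -3 + (J + 20)/(Q + Q) = -3 + (20 + J)/((2*Q)) = -3 + (20 + J)*(1/(2*Q)) = -3 + (20 + J)/(2*Q))
K(m) = -108/17 + 4*m (K(m) = 4*((20 + 12 - 6*34/3)/(2*(34/3)) + m) = 4*((1/2)*(3/34)*(20 + 12 - 68) + m) = 4*((1/2)*(3/34)*(-36) + m) = 4*(-27/17 + m) = -108/17 + 4*m)
K(1126) - 1*1369054 = (-108/17 + 4*1126) - 1*1369054 = (-108/17 + 4504) - 1369054 = 76460/17 - 1369054 = -23197458/17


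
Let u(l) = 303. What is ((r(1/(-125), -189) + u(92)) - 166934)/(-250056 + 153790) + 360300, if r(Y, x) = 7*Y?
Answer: 2167800401941/6016625 ≈ 3.6030e+5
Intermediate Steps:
((r(1/(-125), -189) + u(92)) - 166934)/(-250056 + 153790) + 360300 = ((7/(-125) + 303) - 166934)/(-250056 + 153790) + 360300 = ((7*(-1/125) + 303) - 166934)/(-96266) + 360300 = ((-7/125 + 303) - 166934)*(-1/96266) + 360300 = (37868/125 - 166934)*(-1/96266) + 360300 = -20828882/125*(-1/96266) + 360300 = 10414441/6016625 + 360300 = 2167800401941/6016625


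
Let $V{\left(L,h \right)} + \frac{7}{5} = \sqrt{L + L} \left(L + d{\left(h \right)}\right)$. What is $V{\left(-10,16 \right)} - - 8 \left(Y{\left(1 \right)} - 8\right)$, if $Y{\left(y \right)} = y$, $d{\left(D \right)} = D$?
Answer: $- \frac{287}{5} + 12 i \sqrt{5} \approx -57.4 + 26.833 i$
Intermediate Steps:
$V{\left(L,h \right)} = - \frac{7}{5} + \sqrt{2} \sqrt{L} \left(L + h\right)$ ($V{\left(L,h \right)} = - \frac{7}{5} + \sqrt{L + L} \left(L + h\right) = - \frac{7}{5} + \sqrt{2 L} \left(L + h\right) = - \frac{7}{5} + \sqrt{2} \sqrt{L} \left(L + h\right)$)
$V{\left(-10,16 \right)} - - 8 \left(Y{\left(1 \right)} - 8\right) = \left(- \frac{7}{5} + \sqrt{2} \left(-10\right)^{\frac{3}{2}} + 16 \sqrt{2} \sqrt{-10}\right) - - 8 \left(1 - 8\right) = \left(- \frac{7}{5} + \sqrt{2} \left(- 10 i \sqrt{10}\right) + 16 \sqrt{2} i \sqrt{10}\right) - \left(-8\right) \left(-7\right) = \left(- \frac{7}{5} - 20 i \sqrt{5} + 32 i \sqrt{5}\right) - 56 = \left(- \frac{7}{5} + 12 i \sqrt{5}\right) - 56 = - \frac{287}{5} + 12 i \sqrt{5}$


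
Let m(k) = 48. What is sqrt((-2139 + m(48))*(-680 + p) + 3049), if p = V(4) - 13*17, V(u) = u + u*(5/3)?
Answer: 4*sqrt(116546) ≈ 1365.6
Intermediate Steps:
V(u) = 8*u/3 (V(u) = u + u*(5*(1/3)) = u + u*(5/3) = u + 5*u/3 = 8*u/3)
p = -631/3 (p = (8/3)*4 - 13*17 = 32/3 - 221 = -631/3 ≈ -210.33)
sqrt((-2139 + m(48))*(-680 + p) + 3049) = sqrt((-2139 + 48)*(-680 - 631/3) + 3049) = sqrt(-2091*(-2671/3) + 3049) = sqrt(1861687 + 3049) = sqrt(1864736) = 4*sqrt(116546)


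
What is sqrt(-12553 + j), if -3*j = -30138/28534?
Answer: 2*I*sqrt(638764363919)/14267 ≈ 112.04*I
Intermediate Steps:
j = 5023/14267 (j = -(-10046)/28534 = -1/3*(-15069/14267) = 5023/14267 ≈ 0.35207)
sqrt(-12553 + j) = sqrt(-12553 + 5023/14267) = sqrt(-179088628/14267) = 2*I*sqrt(638764363919)/14267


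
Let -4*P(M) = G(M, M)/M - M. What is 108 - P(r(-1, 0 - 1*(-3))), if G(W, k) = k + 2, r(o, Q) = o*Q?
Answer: 653/6 ≈ 108.83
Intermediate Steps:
r(o, Q) = Q*o
G(W, k) = 2 + k
P(M) = M/4 - (2 + M)/(4*M) (P(M) = -((2 + M)/M - M)/4 = -(-M + (2 + M)/M)/4 = M/4 - (2 + M)/(4*M))
108 - P(r(-1, 0 - 1*(-3))) = 108 - (-2 + ((0 - 1*(-3))*(-1))² - (0 - 1*(-3))*(-1))/(4*((0 - 1*(-3))*(-1))) = 108 - (-2 + ((0 + 3)*(-1))² - (0 + 3)*(-1))/(4*((0 + 3)*(-1))) = 108 - (-2 + (3*(-1))² - 3*(-1))/(4*(3*(-1))) = 108 - (-2 + (-3)² - 1*(-3))/(4*(-3)) = 108 - (-1)*(-2 + 9 + 3)/(4*3) = 108 - (-1)*10/(4*3) = 108 - 1*(-⅚) = 108 + ⅚ = 653/6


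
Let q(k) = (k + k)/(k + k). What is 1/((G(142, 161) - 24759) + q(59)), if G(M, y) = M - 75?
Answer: -1/24691 ≈ -4.0501e-5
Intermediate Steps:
G(M, y) = -75 + M
q(k) = 1 (q(k) = (2*k)/((2*k)) = (2*k)*(1/(2*k)) = 1)
1/((G(142, 161) - 24759) + q(59)) = 1/(((-75 + 142) - 24759) + 1) = 1/((67 - 24759) + 1) = 1/(-24692 + 1) = 1/(-24691) = -1/24691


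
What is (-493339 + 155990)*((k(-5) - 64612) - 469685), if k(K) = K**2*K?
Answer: 180286727278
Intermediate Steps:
k(K) = K**3
(-493339 + 155990)*((k(-5) - 64612) - 469685) = (-493339 + 155990)*(((-5)**3 - 64612) - 469685) = -337349*((-125 - 64612) - 469685) = -337349*(-64737 - 469685) = -337349*(-534422) = 180286727278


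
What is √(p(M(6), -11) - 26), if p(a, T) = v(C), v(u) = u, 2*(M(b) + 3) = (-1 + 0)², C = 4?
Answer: I*√22 ≈ 4.6904*I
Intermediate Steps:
M(b) = -5/2 (M(b) = -3 + (-1 + 0)²/2 = -3 + (½)*(-1)² = -3 + (½)*1 = -3 + ½ = -5/2)
p(a, T) = 4
√(p(M(6), -11) - 26) = √(4 - 26) = √(-22) = I*√22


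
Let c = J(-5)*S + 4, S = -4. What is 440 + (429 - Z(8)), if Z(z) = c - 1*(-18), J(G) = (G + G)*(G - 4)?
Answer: 1207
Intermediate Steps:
J(G) = 2*G*(-4 + G) (J(G) = (2*G)*(-4 + G) = 2*G*(-4 + G))
c = -356 (c = (2*(-5)*(-4 - 5))*(-4) + 4 = (2*(-5)*(-9))*(-4) + 4 = 90*(-4) + 4 = -360 + 4 = -356)
Z(z) = -338 (Z(z) = -356 - 1*(-18) = -356 + 18 = -338)
440 + (429 - Z(8)) = 440 + (429 - 1*(-338)) = 440 + (429 + 338) = 440 + 767 = 1207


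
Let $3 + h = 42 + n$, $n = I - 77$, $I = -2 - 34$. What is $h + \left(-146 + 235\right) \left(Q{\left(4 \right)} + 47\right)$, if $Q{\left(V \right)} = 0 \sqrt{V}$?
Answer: $4109$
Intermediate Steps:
$I = -36$
$Q{\left(V \right)} = 0$
$n = -113$ ($n = -36 - 77 = -113$)
$h = -74$ ($h = -3 + \left(42 - 113\right) = -3 - 71 = -74$)
$h + \left(-146 + 235\right) \left(Q{\left(4 \right)} + 47\right) = -74 + \left(-146 + 235\right) \left(0 + 47\right) = -74 + 89 \cdot 47 = -74 + 4183 = 4109$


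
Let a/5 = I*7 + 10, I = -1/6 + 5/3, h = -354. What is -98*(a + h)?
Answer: 24647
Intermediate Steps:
I = 3/2 (I = -1*⅙ + 5*(⅓) = -⅙ + 5/3 = 3/2 ≈ 1.5000)
a = 205/2 (a = 5*((3/2)*7 + 10) = 5*(21/2 + 10) = 5*(41/2) = 205/2 ≈ 102.50)
-98*(a + h) = -98*(205/2 - 354) = -98*(-503/2) = 24647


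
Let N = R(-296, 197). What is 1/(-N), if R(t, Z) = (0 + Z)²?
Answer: -1/38809 ≈ -2.5767e-5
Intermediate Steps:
R(t, Z) = Z²
N = 38809 (N = 197² = 38809)
1/(-N) = 1/(-1*38809) = 1/(-38809) = -1/38809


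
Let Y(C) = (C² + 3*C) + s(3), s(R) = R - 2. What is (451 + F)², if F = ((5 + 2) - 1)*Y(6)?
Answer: 609961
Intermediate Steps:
s(R) = -2 + R
Y(C) = 1 + C² + 3*C (Y(C) = (C² + 3*C) + (-2 + 3) = (C² + 3*C) + 1 = 1 + C² + 3*C)
F = 330 (F = ((5 + 2) - 1)*(1 + 6² + 3*6) = (7 - 1)*(1 + 36 + 18) = 6*55 = 330)
(451 + F)² = (451 + 330)² = 781² = 609961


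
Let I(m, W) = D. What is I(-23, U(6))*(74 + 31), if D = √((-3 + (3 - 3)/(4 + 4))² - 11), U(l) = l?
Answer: 105*I*√2 ≈ 148.49*I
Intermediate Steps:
D = I*√2 (D = √((-3 + 0/8)² - 11) = √((-3 + 0*(⅛))² - 11) = √((-3 + 0)² - 11) = √((-3)² - 11) = √(9 - 11) = √(-2) = I*√2 ≈ 1.4142*I)
I(m, W) = I*√2
I(-23, U(6))*(74 + 31) = (I*√2)*(74 + 31) = (I*√2)*105 = 105*I*√2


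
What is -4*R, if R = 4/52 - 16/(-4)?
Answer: -212/13 ≈ -16.308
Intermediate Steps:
R = 53/13 (R = 4*(1/52) - 16*(-¼) = 1/13 + 4 = 53/13 ≈ 4.0769)
-4*R = -4*53/13 = -212/13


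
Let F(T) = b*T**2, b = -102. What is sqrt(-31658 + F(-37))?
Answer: 4*I*sqrt(10706) ≈ 413.88*I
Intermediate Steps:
F(T) = -102*T**2
sqrt(-31658 + F(-37)) = sqrt(-31658 - 102*(-37)**2) = sqrt(-31658 - 102*1369) = sqrt(-31658 - 139638) = sqrt(-171296) = 4*I*sqrt(10706)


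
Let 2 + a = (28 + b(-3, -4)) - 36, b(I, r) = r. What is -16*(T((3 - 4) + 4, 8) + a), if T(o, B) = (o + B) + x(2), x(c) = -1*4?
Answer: 112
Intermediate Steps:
x(c) = -4
T(o, B) = -4 + B + o (T(o, B) = (o + B) - 4 = (B + o) - 4 = -4 + B + o)
a = -14 (a = -2 + ((28 - 4) - 36) = -2 + (24 - 36) = -2 - 12 = -14)
-16*(T((3 - 4) + 4, 8) + a) = -16*((-4 + 8 + ((3 - 4) + 4)) - 14) = -16*((-4 + 8 + (-1 + 4)) - 14) = -16*((-4 + 8 + 3) - 14) = -16*(7 - 14) = -16*(-7) = 112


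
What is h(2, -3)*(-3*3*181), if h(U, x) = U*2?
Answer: -6516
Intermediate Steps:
h(U, x) = 2*U
h(2, -3)*(-3*3*181) = (2*2)*(-3*3*181) = 4*(-9*181) = 4*(-1629) = -6516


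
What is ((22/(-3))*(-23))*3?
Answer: 506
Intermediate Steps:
((22/(-3))*(-23))*3 = ((22*(-⅓))*(-23))*3 = -22/3*(-23)*3 = (506/3)*3 = 506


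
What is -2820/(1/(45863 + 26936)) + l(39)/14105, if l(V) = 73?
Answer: -2895660303827/14105 ≈ -2.0529e+8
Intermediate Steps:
-2820/(1/(45863 + 26936)) + l(39)/14105 = -2820/(1/(45863 + 26936)) + 73/14105 = -2820/(1/72799) + 73*(1/14105) = -2820/1/72799 + 73/14105 = -2820*72799 + 73/14105 = -205293180 + 73/14105 = -2895660303827/14105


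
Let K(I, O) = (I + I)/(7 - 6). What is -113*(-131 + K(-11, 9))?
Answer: 17289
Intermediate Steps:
K(I, O) = 2*I (K(I, O) = (2*I)/1 = (2*I)*1 = 2*I)
-113*(-131 + K(-11, 9)) = -113*(-131 + 2*(-11)) = -113*(-131 - 22) = -113*(-153) = 17289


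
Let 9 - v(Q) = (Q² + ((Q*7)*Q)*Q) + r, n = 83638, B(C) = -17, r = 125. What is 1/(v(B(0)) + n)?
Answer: 1/117624 ≈ 8.5017e-6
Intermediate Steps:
v(Q) = -116 - Q² - 7*Q³ (v(Q) = 9 - ((Q² + ((Q*7)*Q)*Q) + 125) = 9 - ((Q² + ((7*Q)*Q)*Q) + 125) = 9 - ((Q² + (7*Q²)*Q) + 125) = 9 - ((Q² + 7*Q³) + 125) = 9 - (125 + Q² + 7*Q³) = 9 + (-125 - Q² - 7*Q³) = -116 - Q² - 7*Q³)
1/(v(B(0)) + n) = 1/((-116 - 1*(-17)² - 7*(-17)³) + 83638) = 1/((-116 - 1*289 - 7*(-4913)) + 83638) = 1/((-116 - 289 + 34391) + 83638) = 1/(33986 + 83638) = 1/117624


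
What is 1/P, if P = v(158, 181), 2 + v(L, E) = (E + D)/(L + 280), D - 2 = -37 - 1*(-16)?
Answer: -73/119 ≈ -0.61345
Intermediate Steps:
D = -19 (D = 2 + (-37 - 1*(-16)) = 2 + (-37 + 16) = 2 - 21 = -19)
v(L, E) = -2 + (-19 + E)/(280 + L) (v(L, E) = -2 + (E - 19)/(L + 280) = -2 + (-19 + E)/(280 + L))
P = -119/73 (P = (-579 + 181 - 2*158)/(280 + 158) = (-579 + 181 - 316)/438 = (1/438)*(-714) = -119/73 ≈ -1.6301)
1/P = 1/(-119/73) = -73/119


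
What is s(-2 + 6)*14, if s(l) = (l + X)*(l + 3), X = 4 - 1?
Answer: 686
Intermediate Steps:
X = 3
s(l) = (3 + l)**2 (s(l) = (l + 3)*(l + 3) = (3 + l)*(3 + l) = (3 + l)**2)
s(-2 + 6)*14 = (9 + (-2 + 6)**2 + 6*(-2 + 6))*14 = (9 + 4**2 + 6*4)*14 = (9 + 16 + 24)*14 = 49*14 = 686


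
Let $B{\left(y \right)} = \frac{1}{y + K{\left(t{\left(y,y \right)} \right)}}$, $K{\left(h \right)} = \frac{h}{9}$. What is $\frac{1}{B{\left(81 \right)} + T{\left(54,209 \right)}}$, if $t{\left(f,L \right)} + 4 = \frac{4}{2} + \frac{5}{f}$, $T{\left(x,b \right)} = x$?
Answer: $\frac{58892}{3180897} \approx 0.018514$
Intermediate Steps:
$t{\left(f,L \right)} = -2 + \frac{5}{f}$ ($t{\left(f,L \right)} = -4 + \left(\frac{4}{2} + \frac{5}{f}\right) = -4 + \left(4 \cdot \frac{1}{2} + \frac{5}{f}\right) = -4 + \left(2 + \frac{5}{f}\right) = -2 + \frac{5}{f}$)
$K{\left(h \right)} = \frac{h}{9}$ ($K{\left(h \right)} = h \frac{1}{9} = \frac{h}{9}$)
$B{\left(y \right)} = \frac{1}{- \frac{2}{9} + y + \frac{5}{9 y}}$ ($B{\left(y \right)} = \frac{1}{y + \frac{-2 + \frac{5}{y}}{9}} = \frac{1}{y - \left(\frac{2}{9} - \frac{5}{9 y}\right)} = \frac{1}{- \frac{2}{9} + y + \frac{5}{9 y}}$)
$\frac{1}{B{\left(81 \right)} + T{\left(54,209 \right)}} = \frac{1}{9 \cdot 81 \frac{1}{5 - 162 + 9 \cdot 81^{2}} + 54} = \frac{1}{9 \cdot 81 \frac{1}{5 - 162 + 9 \cdot 6561} + 54} = \frac{1}{9 \cdot 81 \frac{1}{5 - 162 + 59049} + 54} = \frac{1}{9 \cdot 81 \cdot \frac{1}{58892} + 54} = \frac{1}{\frac{729}{58892} + 54} = \frac{1}{\frac{3180897}{58892}} = \frac{58892}{3180897}$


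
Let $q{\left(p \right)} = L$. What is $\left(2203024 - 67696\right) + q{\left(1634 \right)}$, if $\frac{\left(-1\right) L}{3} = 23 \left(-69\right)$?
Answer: $2140089$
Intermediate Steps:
$L = 4761$ ($L = - 3 \cdot 23 \left(-69\right) = \left(-3\right) \left(-1587\right) = 4761$)
$q{\left(p \right)} = 4761$
$\left(2203024 - 67696\right) + q{\left(1634 \right)} = \left(2203024 - 67696\right) + 4761 = 2135328 + 4761 = 2140089$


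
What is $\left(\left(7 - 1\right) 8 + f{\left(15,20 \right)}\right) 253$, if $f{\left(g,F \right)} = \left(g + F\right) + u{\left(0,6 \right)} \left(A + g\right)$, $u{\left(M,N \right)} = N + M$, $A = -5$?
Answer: $36179$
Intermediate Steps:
$u{\left(M,N \right)} = M + N$
$f{\left(g,F \right)} = -30 + F + 7 g$ ($f{\left(g,F \right)} = \left(g + F\right) + \left(0 + 6\right) \left(-5 + g\right) = \left(F + g\right) + 6 \left(-5 + g\right) = \left(F + g\right) + \left(-30 + 6 g\right) = -30 + F + 7 g$)
$\left(\left(7 - 1\right) 8 + f{\left(15,20 \right)}\right) 253 = \left(\left(7 - 1\right) 8 + \left(-30 + 20 + 7 \cdot 15\right)\right) 253 = \left(6 \cdot 8 + \left(-30 + 20 + 105\right)\right) 253 = \left(48 + 95\right) 253 = 143 \cdot 253 = 36179$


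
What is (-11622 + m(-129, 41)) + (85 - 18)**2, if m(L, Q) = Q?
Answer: -7092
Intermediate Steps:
(-11622 + m(-129, 41)) + (85 - 18)**2 = (-11622 + 41) + (85 - 18)**2 = -11581 + 67**2 = -11581 + 4489 = -7092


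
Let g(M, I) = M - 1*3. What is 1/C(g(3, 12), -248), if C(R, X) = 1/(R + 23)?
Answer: 23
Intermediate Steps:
g(M, I) = -3 + M (g(M, I) = M - 3 = -3 + M)
C(R, X) = 1/(23 + R)
1/C(g(3, 12), -248) = 1/(1/(23 + (-3 + 3))) = 1/(1/(23 + 0)) = 1/(1/23) = 23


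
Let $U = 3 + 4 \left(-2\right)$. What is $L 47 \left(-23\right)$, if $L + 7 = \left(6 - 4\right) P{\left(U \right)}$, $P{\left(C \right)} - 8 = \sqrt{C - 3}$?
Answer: $-9729 - 4324 i \sqrt{2} \approx -9729.0 - 6115.1 i$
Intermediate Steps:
$U = -5$ ($U = 3 - 8 = -5$)
$P{\left(C \right)} = 8 + \sqrt{-3 + C}$ ($P{\left(C \right)} = 8 + \sqrt{C - 3} = 8 + \sqrt{-3 + C}$)
$L = 9 + 4 i \sqrt{2}$ ($L = -7 + \left(6 - 4\right) \left(8 + \sqrt{-3 - 5}\right) = -7 + 2 \left(8 + \sqrt{-8}\right) = -7 + 2 \left(8 + 2 i \sqrt{2}\right) = -7 + \left(16 + 4 i \sqrt{2}\right) = 9 + 4 i \sqrt{2} \approx 9.0 + 5.6569 i$)
$L 47 \left(-23\right) = \left(9 + 4 i \sqrt{2}\right) 47 \left(-23\right) = \left(423 + 188 i \sqrt{2}\right) \left(-23\right) = -9729 - 4324 i \sqrt{2}$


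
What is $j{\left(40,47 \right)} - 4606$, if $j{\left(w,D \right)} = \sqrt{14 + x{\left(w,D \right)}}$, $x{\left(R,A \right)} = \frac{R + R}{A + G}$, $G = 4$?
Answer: $-4606 + \frac{\sqrt{40494}}{51} \approx -4602.1$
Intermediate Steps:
$x{\left(R,A \right)} = \frac{2 R}{4 + A}$ ($x{\left(R,A \right)} = \frac{R + R}{A + 4} = \frac{2 R}{4 + A}$)
$j{\left(w,D \right)} = \sqrt{14 + \frac{2 w}{4 + D}}$
$j{\left(40,47 \right)} - 4606 = \sqrt{2} \sqrt{\frac{28 + 40 + 7 \cdot 47}{4 + 47}} - 4606 = \sqrt{2} \sqrt{\frac{28 + 40 + 329}{51}} - 4606 = \sqrt{2} \sqrt{\frac{1}{51} \cdot 397} - 4606 = \sqrt{2} \sqrt{\frac{397}{51}} - 4606 = \sqrt{2} \frac{\sqrt{20247}}{51} - 4606 = \frac{\sqrt{40494}}{51} - 4606 = -4606 + \frac{\sqrt{40494}}{51}$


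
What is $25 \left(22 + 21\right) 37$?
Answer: $39775$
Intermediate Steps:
$25 \left(22 + 21\right) 37 = 25 \cdot 43 \cdot 37 = 1075 \cdot 37 = 39775$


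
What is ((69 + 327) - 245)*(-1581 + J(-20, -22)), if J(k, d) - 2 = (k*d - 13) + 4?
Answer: -173348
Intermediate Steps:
J(k, d) = -7 + d*k (J(k, d) = 2 + ((k*d - 13) + 4) = 2 + ((d*k - 13) + 4) = 2 + ((-13 + d*k) + 4) = 2 + (-9 + d*k) = -7 + d*k)
((69 + 327) - 245)*(-1581 + J(-20, -22)) = ((69 + 327) - 245)*(-1581 + (-7 - 22*(-20))) = (396 - 245)*(-1581 + (-7 + 440)) = 151*(-1581 + 433) = 151*(-1148) = -173348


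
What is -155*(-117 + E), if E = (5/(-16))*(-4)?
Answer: 71765/4 ≈ 17941.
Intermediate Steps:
E = 5/4 (E = (5*(-1/16))*(-4) = -5/16*(-4) = 5/4 ≈ 1.2500)
-155*(-117 + E) = -155*(-117 + 5/4) = -155*(-463/4) = 71765/4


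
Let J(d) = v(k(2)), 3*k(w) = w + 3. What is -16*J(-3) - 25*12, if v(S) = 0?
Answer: -300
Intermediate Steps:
k(w) = 1 + w/3 (k(w) = (w + 3)/3 = (3 + w)/3 = 1 + w/3)
J(d) = 0
-16*J(-3) - 25*12 = -16*0 - 25*12 = 0 - 1*300 = 0 - 300 = -300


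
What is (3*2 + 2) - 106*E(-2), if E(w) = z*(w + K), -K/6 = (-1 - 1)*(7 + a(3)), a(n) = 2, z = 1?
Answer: -11228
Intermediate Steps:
K = 108 (K = -6*(-1 - 1)*(7 + 2) = -(-12)*9 = -6*(-18) = 108)
E(w) = 108 + w (E(w) = 1*(w + 108) = 1*(108 + w) = 108 + w)
(3*2 + 2) - 106*E(-2) = (3*2 + 2) - 106*(108 - 2) = (6 + 2) - 106*106 = 8 - 11236 = -11228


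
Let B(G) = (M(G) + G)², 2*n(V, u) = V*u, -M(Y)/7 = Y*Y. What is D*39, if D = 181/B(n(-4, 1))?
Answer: 2353/300 ≈ 7.8433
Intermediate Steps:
M(Y) = -7*Y² (M(Y) = -7*Y*Y = -7*Y²)
n(V, u) = V*u/2 (n(V, u) = (V*u)/2 = V*u/2)
B(G) = (G - 7*G²)² (B(G) = (-7*G² + G)² = (G - 7*G²)²)
D = 181/900 (D = 181/((((½)*(-4)*1)²*(-1 + 7*((½)*(-4)*1))²)) = 181/(((-2)²*(-1 + 7*(-2))²)) = 181/((4*(-1 - 14)²)) = 181/((4*(-15)²)) = 181/((4*225)) = 181/900 ≈ 0.20111)
D*39 = (181/900)*39 = 2353/300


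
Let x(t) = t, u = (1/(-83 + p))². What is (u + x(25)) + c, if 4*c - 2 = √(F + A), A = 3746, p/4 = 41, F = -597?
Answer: 334613/13122 + √3149/4 ≈ 39.529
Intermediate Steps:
p = 164 (p = 4*41 = 164)
c = ½ + √3149/4 (c = ½ + √(-597 + 3746)/4 = ½ + √3149/4 ≈ 14.529)
u = 1/6561 (u = (1/(-83 + 164))² = (1/81)² = 1/6561 ≈ 0.00015242)
(u + x(25)) + c = (1/6561 + 25) + (½ + √3149/4) = 164026/6561 + (½ + √3149/4) = 334613/13122 + √3149/4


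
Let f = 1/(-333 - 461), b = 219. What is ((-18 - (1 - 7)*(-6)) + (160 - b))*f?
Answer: 113/794 ≈ 0.14232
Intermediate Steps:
f = -1/794 (f = 1/(-794) = -1/794 ≈ -0.0012594)
((-18 - (1 - 7)*(-6)) + (160 - b))*f = ((-18 - (1 - 7)*(-6)) + (160 - 1*219))*(-1/794) = ((-18 - (-6)*(-6)) + (160 - 219))*(-1/794) = ((-18 - 1*36) - 59)*(-1/794) = ((-18 - 36) - 59)*(-1/794) = (-54 - 59)*(-1/794) = -113*(-1/794) = 113/794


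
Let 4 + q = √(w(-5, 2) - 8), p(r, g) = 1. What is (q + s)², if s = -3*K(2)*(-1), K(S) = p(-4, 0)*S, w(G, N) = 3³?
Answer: (2 + √19)² ≈ 40.436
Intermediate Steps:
w(G, N) = 27
q = -4 + √19 (q = -4 + √(27 - 8) = -4 + √19 ≈ 0.35890)
K(S) = S (K(S) = 1*S = S)
s = 6 (s = -3*2*(-1) = -6*(-1) = 6)
(q + s)² = ((-4 + √19) + 6)² = (2 + √19)²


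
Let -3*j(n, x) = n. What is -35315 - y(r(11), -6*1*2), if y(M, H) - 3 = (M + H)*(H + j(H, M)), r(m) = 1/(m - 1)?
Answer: -177066/5 ≈ -35413.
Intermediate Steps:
j(n, x) = -n/3
r(m) = 1/(-1 + m)
y(M, H) = 3 + 2*H*(H + M)/3 (y(M, H) = 3 + (M + H)*(H - H/3) = 3 + (H + M)*(2*H/3) = 3 + 2*H*(H + M)/3)
-35315 - y(r(11), -6*1*2) = -35315 - (3 + 2*(-6*1*2)**2/3 + 2*(-6*1*2)/(3*(-1 + 11))) = -35315 - (3 + 2*(-6*2)**2/3 + (2/3)*(-6*2)/10) = -35315 - (3 + (2/3)*(-12)**2 + (2/3)*(-12)*(1/10)) = -35315 - (3 + (2/3)*144 - 4/5) = -35315 - (3 + 96 - 4/5) = -35315 - 1*491/5 = -35315 - 491/5 = -177066/5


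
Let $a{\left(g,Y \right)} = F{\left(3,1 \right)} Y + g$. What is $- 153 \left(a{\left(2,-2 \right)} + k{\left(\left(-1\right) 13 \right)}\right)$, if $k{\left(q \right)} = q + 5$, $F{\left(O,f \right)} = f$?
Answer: $1224$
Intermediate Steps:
$a{\left(g,Y \right)} = Y + g$ ($a{\left(g,Y \right)} = 1 Y + g = Y + g$)
$k{\left(q \right)} = 5 + q$
$- 153 \left(a{\left(2,-2 \right)} + k{\left(\left(-1\right) 13 \right)}\right) = - 153 \left(\left(-2 + 2\right) + \left(5 - 13\right)\right) = - 153 \left(0 + \left(5 - 13\right)\right) = - 153 \left(0 - 8\right) = \left(-153\right) \left(-8\right) = 1224$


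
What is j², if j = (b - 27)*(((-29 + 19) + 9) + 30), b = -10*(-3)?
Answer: 7569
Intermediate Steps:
b = 30
j = 87 (j = (30 - 27)*(((-29 + 19) + 9) + 30) = 3*((-10 + 9) + 30) = 3*(-1 + 30) = 3*29 = 87)
j² = 87² = 7569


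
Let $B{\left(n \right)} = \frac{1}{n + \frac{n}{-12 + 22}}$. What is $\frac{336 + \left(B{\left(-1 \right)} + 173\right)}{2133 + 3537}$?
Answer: $\frac{69}{770} \approx 0.08961$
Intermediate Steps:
$B{\left(n \right)} = \frac{10}{11 n}$ ($B{\left(n \right)} = \frac{1}{n + \frac{n}{10}} = \frac{1}{\frac{11}{10} n} = \frac{10}{11 n}$)
$\frac{336 + \left(B{\left(-1 \right)} + 173\right)}{2133 + 3537} = \frac{336 + \left(\frac{10}{11 \left(-1\right)} + 173\right)}{2133 + 3537} = \frac{336 + \left(\frac{10}{11} \left(-1\right) + 173\right)}{5670} = \left(336 + \left(- \frac{10}{11} + 173\right)\right) \frac{1}{5670} = \left(336 + \frac{1893}{11}\right) \frac{1}{5670} = \frac{5589}{11} \cdot \frac{1}{5670} = \frac{69}{770}$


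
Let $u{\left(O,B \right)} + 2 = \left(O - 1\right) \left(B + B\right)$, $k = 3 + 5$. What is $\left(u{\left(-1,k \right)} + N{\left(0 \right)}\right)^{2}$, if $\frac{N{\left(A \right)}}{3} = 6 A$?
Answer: $1156$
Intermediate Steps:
$N{\left(A \right)} = 18 A$ ($N{\left(A \right)} = 3 \cdot 6 A = 18 A$)
$k = 8$
$u{\left(O,B \right)} = -2 + 2 B \left(-1 + O\right)$ ($u{\left(O,B \right)} = -2 + \left(O - 1\right) \left(B + B\right) = -2 + \left(-1 + O\right) 2 B = -2 + 2 B \left(-1 + O\right)$)
$\left(u{\left(-1,k \right)} + N{\left(0 \right)}\right)^{2} = \left(\left(-2 - 16 + 2 \cdot 8 \left(-1\right)\right) + 18 \cdot 0\right)^{2} = \left(\left(-2 - 16 - 16\right) + 0\right)^{2} = \left(-34 + 0\right)^{2} = \left(-34\right)^{2} = 1156$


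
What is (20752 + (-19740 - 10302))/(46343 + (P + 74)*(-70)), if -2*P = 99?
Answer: -4645/22314 ≈ -0.20817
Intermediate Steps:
P = -99/2 (P = -1/2*99 = -99/2 ≈ -49.500)
(20752 + (-19740 - 10302))/(46343 + (P + 74)*(-70)) = (20752 + (-19740 - 10302))/(46343 + (-99/2 + 74)*(-70)) = (20752 - 30042)/(46343 + (49/2)*(-70)) = -9290/(46343 - 1715) = -9290/44628 = -9290*1/44628 = -4645/22314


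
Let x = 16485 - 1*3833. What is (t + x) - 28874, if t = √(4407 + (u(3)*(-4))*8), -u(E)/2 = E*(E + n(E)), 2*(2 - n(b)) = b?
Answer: -16222 + √5079 ≈ -16151.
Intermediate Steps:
n(b) = 2 - b/2
u(E) = -2*E*(2 + E/2) (u(E) = -2*E*(E + (2 - E/2)) = -2*E*(2 + E/2))
x = 12652 (x = 16485 - 3833 = 12652)
t = √5079 (t = √(4407 + (-1*3*(4 + 3)*(-4))*8) = √(4407 + (-1*3*7*(-4))*8) = √(4407 - 21*(-4)*8) = √(4407 + 84*8) = √(4407 + 672) = √5079 ≈ 71.267)
(t + x) - 28874 = (√5079 + 12652) - 28874 = (12652 + √5079) - 28874 = -16222 + √5079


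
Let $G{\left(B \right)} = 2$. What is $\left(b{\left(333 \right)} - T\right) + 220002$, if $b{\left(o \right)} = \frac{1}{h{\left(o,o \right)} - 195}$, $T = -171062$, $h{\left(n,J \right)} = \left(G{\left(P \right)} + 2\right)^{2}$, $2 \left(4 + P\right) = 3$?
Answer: $\frac{70000455}{179} \approx 3.9106 \cdot 10^{5}$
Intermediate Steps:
$P = - \frac{5}{2}$ ($P = -4 + \frac{1}{2} \cdot 3 = -4 + \frac{3}{2} = - \frac{5}{2} \approx -2.5$)
$h{\left(n,J \right)} = 16$ ($h{\left(n,J \right)} = \left(2 + 2\right)^{2} = 4^{2} = 16$)
$b{\left(o \right)} = - \frac{1}{179}$ ($b{\left(o \right)} = \frac{1}{16 - 195} = \frac{1}{-179} = - \frac{1}{179}$)
$\left(b{\left(333 \right)} - T\right) + 220002 = \left(- \frac{1}{179} - -171062\right) + 220002 = \left(- \frac{1}{179} + 171062\right) + 220002 = \frac{30620097}{179} + 220002 = \frac{70000455}{179}$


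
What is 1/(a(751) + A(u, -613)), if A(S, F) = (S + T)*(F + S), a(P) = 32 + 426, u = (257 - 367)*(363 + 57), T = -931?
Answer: 1/2206343961 ≈ 4.5324e-10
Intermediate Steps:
u = -46200 (u = -110*420 = -46200)
a(P) = 458
A(S, F) = (-931 + S)*(F + S) (A(S, F) = (S - 931)*(F + S) = (-931 + S)*(F + S))
1/(a(751) + A(u, -613)) = 1/(458 + ((-46200)² - 931*(-613) - 931*(-46200) - 613*(-46200))) = 1/(458 + (2134440000 + 570703 + 43012200 + 28320600)) = 1/(458 + 2206343503) = 1/2206343961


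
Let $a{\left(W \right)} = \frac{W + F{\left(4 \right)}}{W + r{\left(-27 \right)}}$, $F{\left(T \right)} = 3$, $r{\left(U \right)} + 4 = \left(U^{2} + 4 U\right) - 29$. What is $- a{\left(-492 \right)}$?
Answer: $\frac{163}{32} \approx 5.0938$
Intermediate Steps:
$r{\left(U \right)} = -33 + U^{2} + 4 U$ ($r{\left(U \right)} = -4 - \left(29 - U^{2} - 4 U\right) = -4 + \left(-29 + U^{2} + 4 U\right) = -33 + U^{2} + 4 U$)
$a{\left(W \right)} = \frac{3 + W}{588 + W}$ ($a{\left(W \right)} = \frac{W + 3}{W + \left(-33 + \left(-27\right)^{2} + 4 \left(-27\right)\right)} = \frac{3 + W}{W - -588} = \frac{3 + W}{W + 588} = \frac{3 + W}{588 + W}$)
$- a{\left(-492 \right)} = - \frac{3 - 492}{588 - 492} = - \frac{-489}{96} = \left(-1\right) \left(- \frac{163}{32}\right) = \frac{163}{32}$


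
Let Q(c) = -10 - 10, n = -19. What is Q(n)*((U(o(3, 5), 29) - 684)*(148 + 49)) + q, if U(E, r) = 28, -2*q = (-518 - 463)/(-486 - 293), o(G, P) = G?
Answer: 4026868139/1558 ≈ 2.5846e+6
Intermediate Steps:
q = -981/1558 (q = -(-518 - 463)/(2*(-486 - 293)) = -(-981)/(2*(-779)) = -(-981)*(-1)/(2*779) = -½*981/779 = -981/1558 ≈ -0.62965)
Q(c) = -20
Q(n)*((U(o(3, 5), 29) - 684)*(148 + 49)) + q = -20*(28 - 684)*(148 + 49) - 981/1558 = -(-13120)*197 - 981/1558 = -20*(-129232) - 981/1558 = 2584640 - 981/1558 = 4026868139/1558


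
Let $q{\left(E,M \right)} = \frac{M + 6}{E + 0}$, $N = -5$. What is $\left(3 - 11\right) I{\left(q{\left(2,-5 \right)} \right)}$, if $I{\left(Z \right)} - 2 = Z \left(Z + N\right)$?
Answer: $2$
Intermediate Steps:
$q{\left(E,M \right)} = \frac{6 + M}{E}$
$I{\left(Z \right)} = 2 + Z \left(-5 + Z\right)$ ($I{\left(Z \right)} = 2 + Z \left(Z - 5\right) = 2 + Z \left(-5 + Z\right)$)
$\left(3 - 11\right) I{\left(q{\left(2,-5 \right)} \right)} = \left(3 - 11\right) \left(2 + \left(\frac{6 - 5}{2}\right)^{2} - 5 \frac{6 - 5}{2}\right) = - 8 \left(2 + \left(\frac{1}{2} \cdot 1\right)^{2} - 5 \cdot \frac{1}{2} \cdot 1\right) = - 8 \left(2 + \left(\frac{1}{2}\right)^{2} - \frac{5}{2}\right) = - 8 \left(2 + \frac{1}{4} - \frac{5}{2}\right) = \left(-8\right) \left(- \frac{1}{4}\right) = 2$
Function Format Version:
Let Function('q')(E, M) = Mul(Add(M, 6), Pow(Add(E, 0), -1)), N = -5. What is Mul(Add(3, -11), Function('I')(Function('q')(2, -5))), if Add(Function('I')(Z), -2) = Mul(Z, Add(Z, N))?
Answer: 2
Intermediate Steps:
Function('q')(E, M) = Mul(Pow(E, -1), Add(6, M)) (Function('q')(E, M) = Mul(Add(6, M), Pow(E, -1)) = Mul(Pow(E, -1), Add(6, M)))
Function('I')(Z) = Add(2, Mul(Z, Add(-5, Z))) (Function('I')(Z) = Add(2, Mul(Z, Add(Z, -5))) = Add(2, Mul(Z, Add(-5, Z))))
Mul(Add(3, -11), Function('I')(Function('q')(2, -5))) = Mul(Add(3, -11), Add(2, Pow(Mul(Pow(2, -1), Add(6, -5)), 2), Mul(-5, Mul(Pow(2, -1), Add(6, -5))))) = Mul(-8, Add(2, Pow(Mul(Rational(1, 2), 1), 2), Mul(-5, Mul(Rational(1, 2), 1)))) = Mul(-8, Add(2, Pow(Rational(1, 2), 2), Mul(-5, Rational(1, 2)))) = Mul(-8, Add(2, Rational(1, 4), Rational(-5, 2))) = Mul(-8, Rational(-1, 4)) = 2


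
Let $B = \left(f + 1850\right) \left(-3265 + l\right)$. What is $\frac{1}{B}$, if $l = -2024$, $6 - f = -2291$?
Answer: $- \frac{1}{21933483} \approx -4.5592 \cdot 10^{-8}$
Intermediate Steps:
$f = 2297$ ($f = 6 - -2291 = 6 + 2291 = 2297$)
$B = -21933483$ ($B = \left(2297 + 1850\right) \left(-3265 - 2024\right) = 4147 \left(-5289\right) = -21933483$)
$\frac{1}{B} = \frac{1}{-21933483} = - \frac{1}{21933483}$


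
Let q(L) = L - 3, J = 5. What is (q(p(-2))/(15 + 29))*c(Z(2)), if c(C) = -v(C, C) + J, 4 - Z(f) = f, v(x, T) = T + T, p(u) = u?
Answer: -5/44 ≈ -0.11364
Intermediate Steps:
v(x, T) = 2*T
Z(f) = 4 - f
c(C) = 5 - 2*C (c(C) = -2*C + 5 = 5 - 2*C)
q(L) = -3 + L
(q(p(-2))/(15 + 29))*c(Z(2)) = ((-3 - 2)/(15 + 29))*(5 - 2*(4 - 1*2)) = (-5/44)*(5 - 2*(4 - 2)) = (-5*1/44)*(5 - 2*2) = -5*(5 - 4)/44 = -5/44*1 = -5/44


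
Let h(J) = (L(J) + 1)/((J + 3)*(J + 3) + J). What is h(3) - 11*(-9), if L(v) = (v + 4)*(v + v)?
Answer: 3904/39 ≈ 100.10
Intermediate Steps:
L(v) = 2*v*(4 + v) (L(v) = (4 + v)*(2*v) = 2*v*(4 + v))
h(J) = (1 + 2*J*(4 + J))/(J + (3 + J)²) (h(J) = (2*J*(4 + J) + 1)/((J + 3)*(J + 3) + J) = (1 + 2*J*(4 + J))/((3 + J)*(3 + J) + J) = (1 + 2*J*(4 + J))/((3 + J)² + J) = (1 + 2*J*(4 + J))/(J + (3 + J)²))
h(3) - 11*(-9) = (1 + 2*3*(4 + 3))/(3 + (3 + 3)²) - 11*(-9) = (1 + 2*3*7)/(3 + 6²) + 99 = (1 + 42)/(3 + 36) + 99 = 43/39 + 99 = 3904/39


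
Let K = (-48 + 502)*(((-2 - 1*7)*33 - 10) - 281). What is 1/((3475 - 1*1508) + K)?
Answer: -1/264985 ≈ -3.7738e-6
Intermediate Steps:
K = -266952 (K = 454*(((-2 - 7)*33 - 10) - 281) = 454*((-9*33 - 10) - 281) = 454*((-297 - 10) - 281) = 454*(-307 - 281) = 454*(-588) = -266952)
1/((3475 - 1*1508) + K) = 1/((3475 - 1*1508) - 266952) = 1/((3475 - 1508) - 266952) = 1/(1967 - 266952) = 1/(-264985) = -1/264985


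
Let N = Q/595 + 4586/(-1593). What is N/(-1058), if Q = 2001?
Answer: -458923/1002809430 ≈ -0.00045764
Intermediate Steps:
N = 458923/947835 (N = 2001/595 + 4586/(-1593) = 2001*(1/595) + 4586*(-1/1593) = 2001/595 - 4586/1593 = 458923/947835 ≈ 0.48418)
N/(-1058) = (458923/947835)/(-1058) = (458923/947835)*(-1/1058) = -458923/1002809430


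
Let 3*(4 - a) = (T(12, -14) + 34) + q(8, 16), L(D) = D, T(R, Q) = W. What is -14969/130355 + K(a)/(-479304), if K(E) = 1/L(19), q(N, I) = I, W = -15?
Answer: -136319460299/1187113785480 ≈ -0.11483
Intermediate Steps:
T(R, Q) = -15
a = -23/3 (a = 4 - ((-15 + 34) + 16)/3 = 4 - (19 + 16)/3 = 4 - ⅓*35 = 4 - 35/3 = -23/3 ≈ -7.6667)
K(E) = 1/19
-14969/130355 + K(a)/(-479304) = -14969/130355 + (1/19)/(-479304) = -14969*1/130355 + (1/19)*(-1/479304) = -14969/130355 - 1/9106776 = -136319460299/1187113785480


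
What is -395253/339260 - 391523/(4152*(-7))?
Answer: 30335114947/2465063160 ≈ 12.306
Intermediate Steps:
-395253/339260 - 391523/(4152*(-7)) = -395253*1/339260 - 391523/(-29064) = -395253/339260 - 391523*(-1/29064) = -395253/339260 + 391523/29064 = 30335114947/2465063160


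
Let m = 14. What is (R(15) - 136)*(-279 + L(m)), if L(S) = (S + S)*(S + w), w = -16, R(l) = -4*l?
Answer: 65660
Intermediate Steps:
L(S) = 2*S*(-16 + S) (L(S) = (S + S)*(S - 16) = (2*S)*(-16 + S) = 2*S*(-16 + S))
(R(15) - 136)*(-279 + L(m)) = (-4*15 - 136)*(-279 + 2*14*(-16 + 14)) = (-60 - 136)*(-279 + 2*14*(-2)) = -196*(-279 - 56) = -196*(-335) = 65660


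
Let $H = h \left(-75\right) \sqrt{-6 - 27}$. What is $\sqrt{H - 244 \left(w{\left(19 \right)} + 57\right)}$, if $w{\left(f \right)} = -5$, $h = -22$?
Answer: $\sqrt{-12688 + 1650 i \sqrt{33}} \approx 39.683 + 119.43 i$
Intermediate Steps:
$H = 1650 i \sqrt{33}$ ($H = \left(-22\right) \left(-75\right) \sqrt{-6 - 27} = 1650 \sqrt{-33} = 1650 i \sqrt{33} \approx 9478.5 i$)
$\sqrt{H - 244 \left(w{\left(19 \right)} + 57\right)} = \sqrt{1650 i \sqrt{33} - 244 \left(-5 + 57\right)} = \sqrt{1650 i \sqrt{33} - 12688} = \sqrt{-12688 + 1650 i \sqrt{33}}$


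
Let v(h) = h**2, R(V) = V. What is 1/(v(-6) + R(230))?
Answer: 1/266 ≈ 0.0037594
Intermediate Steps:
1/(v(-6) + R(230)) = 1/((-6)**2 + 230) = 1/(36 + 230) = 1/266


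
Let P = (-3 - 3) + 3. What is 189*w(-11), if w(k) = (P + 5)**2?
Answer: 756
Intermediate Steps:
P = -3 (P = -6 + 3 = -3)
w(k) = 4 (w(k) = (-3 + 5)**2 = 2**2 = 4)
189*w(-11) = 189*4 = 756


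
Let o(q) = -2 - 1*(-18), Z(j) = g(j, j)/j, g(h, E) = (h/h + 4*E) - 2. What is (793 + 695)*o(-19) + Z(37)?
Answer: 881043/37 ≈ 23812.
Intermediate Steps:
g(h, E) = -1 + 4*E (g(h, E) = (1 + 4*E) - 2 = -1 + 4*E)
Z(j) = (-1 + 4*j)/j
o(q) = 16 (o(q) = -2 + 18 = 16)
(793 + 695)*o(-19) + Z(37) = (793 + 695)*16 + (4 - 1/37) = 1488*16 + (4 - 1*1/37) = 23808 + (4 - 1/37) = 23808 + 147/37 = 881043/37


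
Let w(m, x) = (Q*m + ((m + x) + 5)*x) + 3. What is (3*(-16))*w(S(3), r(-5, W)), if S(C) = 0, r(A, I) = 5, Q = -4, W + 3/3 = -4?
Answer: -2544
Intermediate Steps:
W = -5 (W = -1 - 4 = -5)
w(m, x) = 3 - 4*m + x*(5 + m + x) (w(m, x) = (-4*m + ((m + x) + 5)*x) + 3 = (-4*m + (5 + m + x)*x) + 3 = (-4*m + x*(5 + m + x)) + 3 = 3 - 4*m + x*(5 + m + x))
(3*(-16))*w(S(3), r(-5, W)) = (3*(-16))*(3 + 5**2 - 4*0 + 5*5 + 0*5) = -48*(3 + 25 + 0 + 25 + 0) = -48*53 = -2544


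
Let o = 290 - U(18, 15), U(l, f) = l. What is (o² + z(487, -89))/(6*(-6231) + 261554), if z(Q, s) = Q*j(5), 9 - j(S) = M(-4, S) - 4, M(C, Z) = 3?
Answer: 39427/112084 ≈ 0.35176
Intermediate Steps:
j(S) = 10 (j(S) = 9 - (3 - 4) = 9 - 1*(-1) = 9 + 1 = 10)
o = 272 (o = 290 - 1*18 = 290 - 18 = 272)
z(Q, s) = 10*Q (z(Q, s) = Q*10 = 10*Q)
(o² + z(487, -89))/(6*(-6231) + 261554) = (272² + 10*487)/(6*(-6231) + 261554) = (73984 + 4870)/(-37386 + 261554) = 78854/224168 = 78854*(1/224168) = 39427/112084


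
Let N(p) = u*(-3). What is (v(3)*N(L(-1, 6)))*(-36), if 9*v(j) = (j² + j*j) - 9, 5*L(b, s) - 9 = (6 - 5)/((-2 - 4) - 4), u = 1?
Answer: 108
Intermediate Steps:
L(b, s) = 89/50 (L(b, s) = 9/5 + ((6 - 5)/((-2 - 4) - 4))/5 = 9/5 + (1/(-6 - 4))/5 = 9/5 + (1/(-10))/5 = 9/5 + (1*(-⅒))/5 = 9/5 + (⅕)*(-⅒) = 9/5 - 1/50 = 89/50)
v(j) = -1 + 2*j²/9 (v(j) = ((j² + j*j) - 9)/9 = ((j² + j²) - 9)/9 = (2*j² - 9)/9 = (-9 + 2*j²)/9 = -1 + 2*j²/9)
N(p) = -3 (N(p) = 1*(-3) = -3)
(v(3)*N(L(-1, 6)))*(-36) = ((-1 + (2/9)*3²)*(-3))*(-36) = ((-1 + (2/9)*9)*(-3))*(-36) = ((-1 + 2)*(-3))*(-36) = (1*(-3))*(-36) = -3*(-36) = 108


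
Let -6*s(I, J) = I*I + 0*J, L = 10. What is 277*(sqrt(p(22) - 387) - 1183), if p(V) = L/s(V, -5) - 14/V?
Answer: -327691 + 277*I*sqrt(46919)/11 ≈ -3.2769e+5 + 5454.6*I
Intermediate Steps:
s(I, J) = -I**2/6 (s(I, J) = -(I*I + 0*J)/6 = -(I**2 + 0)/6 = -I**2/6)
p(V) = -60/V**2 - 14/V (p(V) = 10/((-V**2/6)) - 14/V = 10*(-6/V**2) - 14/V = -60/V**2 - 14/V)
277*(sqrt(p(22) - 387) - 1183) = 277*(sqrt(2*(-30 - 7*22)/22**2 - 387) - 1183) = 277*(sqrt(2*(1/484)*(-30 - 154) - 387) - 1183) = 277*(sqrt(2*(1/484)*(-184) - 387) - 1183) = 277*(sqrt(-92/121 - 387) - 1183) = 277*(sqrt(-46919/121) - 1183) = 277*(I*sqrt(46919)/11 - 1183) = 277*(-1183 + I*sqrt(46919)/11) = -327691 + 277*I*sqrt(46919)/11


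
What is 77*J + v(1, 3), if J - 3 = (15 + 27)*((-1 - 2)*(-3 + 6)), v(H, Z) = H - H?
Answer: -28875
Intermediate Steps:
v(H, Z) = 0
J = -375 (J = 3 + (15 + 27)*((-1 - 2)*(-3 + 6)) = 3 + 42*(-3*3) = 3 + 42*(-9) = 3 - 378 = -375)
77*J + v(1, 3) = 77*(-375) + 0 = -28875 + 0 = -28875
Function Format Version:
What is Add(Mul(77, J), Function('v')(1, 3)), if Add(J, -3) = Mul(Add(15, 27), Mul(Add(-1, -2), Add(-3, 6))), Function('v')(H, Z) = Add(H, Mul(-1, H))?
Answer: -28875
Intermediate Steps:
Function('v')(H, Z) = 0
J = -375 (J = Add(3, Mul(Add(15, 27), Mul(Add(-1, -2), Add(-3, 6)))) = Add(3, Mul(42, Mul(-3, 3))) = Add(3, Mul(42, -9)) = Add(3, -378) = -375)
Add(Mul(77, J), Function('v')(1, 3)) = Add(Mul(77, -375), 0) = Add(-28875, 0) = -28875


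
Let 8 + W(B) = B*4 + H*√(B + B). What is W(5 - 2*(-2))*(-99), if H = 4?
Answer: -2772 - 1188*√2 ≈ -4452.1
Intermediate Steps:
W(B) = -8 + 4*B + 4*√2*√B (W(B) = -8 + (B*4 + 4*√(B + B)) = -8 + (4*B + 4*√(2*B)) = -8 + (4*B + 4*(√2*√B)) = -8 + (4*B + 4*√2*√B) = -8 + 4*B + 4*√2*√B)
W(5 - 2*(-2))*(-99) = (-8 + 4*(5 - 2*(-2)) + 4*√2*√(5 - 2*(-2)))*(-99) = (-8 + 4*(5 + 4) + 4*√2*√(5 + 4))*(-99) = (-8 + 4*9 + 4*√2*√9)*(-99) = (-8 + 36 + 4*√2*3)*(-99) = (-8 + 36 + 12*√2)*(-99) = (28 + 12*√2)*(-99) = -2772 - 1188*√2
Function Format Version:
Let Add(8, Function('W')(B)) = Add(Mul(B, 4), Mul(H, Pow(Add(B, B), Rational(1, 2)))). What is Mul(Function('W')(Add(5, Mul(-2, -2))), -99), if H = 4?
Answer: Add(-2772, Mul(-1188, Pow(2, Rational(1, 2)))) ≈ -4452.1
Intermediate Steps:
Function('W')(B) = Add(-8, Mul(4, B), Mul(4, Pow(2, Rational(1, 2)), Pow(B, Rational(1, 2)))) (Function('W')(B) = Add(-8, Add(Mul(B, 4), Mul(4, Pow(Add(B, B), Rational(1, 2))))) = Add(-8, Add(Mul(4, B), Mul(4, Pow(Mul(2, B), Rational(1, 2))))) = Add(-8, Add(Mul(4, B), Mul(4, Mul(Pow(2, Rational(1, 2)), Pow(B, Rational(1, 2)))))) = Add(-8, Add(Mul(4, B), Mul(4, Pow(2, Rational(1, 2)), Pow(B, Rational(1, 2))))) = Add(-8, Mul(4, B), Mul(4, Pow(2, Rational(1, 2)), Pow(B, Rational(1, 2)))))
Mul(Function('W')(Add(5, Mul(-2, -2))), -99) = Mul(Add(-8, Mul(4, Add(5, Mul(-2, -2))), Mul(4, Pow(2, Rational(1, 2)), Pow(Add(5, Mul(-2, -2)), Rational(1, 2)))), -99) = Mul(Add(-8, Mul(4, Add(5, 4)), Mul(4, Pow(2, Rational(1, 2)), Pow(Add(5, 4), Rational(1, 2)))), -99) = Mul(Add(-8, Mul(4, 9), Mul(4, Pow(2, Rational(1, 2)), Pow(9, Rational(1, 2)))), -99) = Mul(Add(-8, 36, Mul(4, Pow(2, Rational(1, 2)), 3)), -99) = Mul(Add(-8, 36, Mul(12, Pow(2, Rational(1, 2)))), -99) = Mul(Add(28, Mul(12, Pow(2, Rational(1, 2)))), -99) = Add(-2772, Mul(-1188, Pow(2, Rational(1, 2))))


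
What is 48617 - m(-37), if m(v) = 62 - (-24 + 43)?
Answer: 48574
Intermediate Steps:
m(v) = 43 (m(v) = 62 - 1*19 = 62 - 19 = 43)
48617 - m(-37) = 48617 - 1*43 = 48617 - 43 = 48574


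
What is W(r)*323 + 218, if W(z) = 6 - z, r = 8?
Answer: -428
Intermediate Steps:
W(r)*323 + 218 = (6 - 1*8)*323 + 218 = (6 - 8)*323 + 218 = -2*323 + 218 = -646 + 218 = -428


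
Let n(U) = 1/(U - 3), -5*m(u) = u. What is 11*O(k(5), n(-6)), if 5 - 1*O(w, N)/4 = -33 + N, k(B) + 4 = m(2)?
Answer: 15092/9 ≈ 1676.9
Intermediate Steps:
m(u) = -u/5
k(B) = -22/5 (k(B) = -4 - 1/5*2 = -4 - 2/5 = -22/5)
n(U) = 1/(-3 + U)
O(w, N) = 152 - 4*N (O(w, N) = 20 - 4*(-33 + N) = 20 + (132 - 4*N) = 152 - 4*N)
11*O(k(5), n(-6)) = 11*(152 - 4/(-3 - 6)) = 11*(152 - 4/(-9)) = 11*(152 - 4*(-1/9)) = 11*(152 + 4/9) = 11*(1372/9) = 15092/9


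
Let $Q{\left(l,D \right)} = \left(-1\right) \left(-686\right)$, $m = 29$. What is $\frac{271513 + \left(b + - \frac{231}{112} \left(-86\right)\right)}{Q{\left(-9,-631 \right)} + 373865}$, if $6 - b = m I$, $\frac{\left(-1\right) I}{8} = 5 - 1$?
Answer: $\frac{2180995}{2996408} \approx 0.72787$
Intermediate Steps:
$I = -32$ ($I = - 8 \left(5 - 1\right) = \left(-8\right) 4 = -32$)
$b = 934$ ($b = 6 - 29 \left(-32\right) = 6 - -928 = 6 + 928 = 934$)
$Q{\left(l,D \right)} = 686$
$\frac{271513 + \left(b + - \frac{231}{112} \left(-86\right)\right)}{Q{\left(-9,-631 \right)} + 373865} = \frac{271513 + \left(934 + - \frac{231}{112} \left(-86\right)\right)}{686 + 373865} = \frac{271513 + \left(934 + \left(-231\right) \frac{1}{112} \left(-86\right)\right)}{374551} = \left(271513 + \left(934 - - \frac{1419}{8}\right)\right) \frac{1}{374551} = \left(271513 + \left(934 + \frac{1419}{8}\right)\right) \frac{1}{374551} = \left(271513 + \frac{8891}{8}\right) \frac{1}{374551} = \frac{2180995}{8} \cdot \frac{1}{374551} = \frac{2180995}{2996408}$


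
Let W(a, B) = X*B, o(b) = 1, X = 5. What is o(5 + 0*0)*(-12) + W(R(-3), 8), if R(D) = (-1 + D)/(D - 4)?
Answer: 28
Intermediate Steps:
R(D) = (-1 + D)/(-4 + D)
W(a, B) = 5*B
o(5 + 0*0)*(-12) + W(R(-3), 8) = 1*(-12) + 5*8 = -12 + 40 = 28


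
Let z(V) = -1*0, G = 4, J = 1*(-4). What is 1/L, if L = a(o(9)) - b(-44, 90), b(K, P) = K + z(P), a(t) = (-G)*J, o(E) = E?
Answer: 1/60 ≈ 0.016667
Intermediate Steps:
J = -4
z(V) = 0
a(t) = 16 (a(t) = -1*4*(-4) = -4*(-4) = 16)
b(K, P) = K (b(K, P) = K + 0 = K)
L = 60 (L = 16 - 1*(-44) = 16 + 44 = 60)
1/L = 1/60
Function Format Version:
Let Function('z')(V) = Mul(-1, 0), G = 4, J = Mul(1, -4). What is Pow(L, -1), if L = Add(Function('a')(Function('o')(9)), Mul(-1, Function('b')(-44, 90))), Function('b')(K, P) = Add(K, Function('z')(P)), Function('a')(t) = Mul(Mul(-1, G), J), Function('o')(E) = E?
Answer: Rational(1, 60) ≈ 0.016667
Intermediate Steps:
J = -4
Function('z')(V) = 0
Function('a')(t) = 16 (Function('a')(t) = Mul(Mul(-1, 4), -4) = Mul(-4, -4) = 16)
Function('b')(K, P) = K (Function('b')(K, P) = Add(K, 0) = K)
L = 60 (L = Add(16, Mul(-1, -44)) = Add(16, 44) = 60)
Pow(L, -1) = Pow(60, -1) = Rational(1, 60)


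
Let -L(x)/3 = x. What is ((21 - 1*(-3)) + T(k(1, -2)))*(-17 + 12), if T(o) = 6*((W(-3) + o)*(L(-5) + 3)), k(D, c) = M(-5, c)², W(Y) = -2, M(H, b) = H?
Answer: -12540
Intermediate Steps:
L(x) = -3*x
k(D, c) = 25 (k(D, c) = (-5)² = 25)
T(o) = -216 + 108*o (T(o) = 6*((-2 + o)*(-3*(-5) + 3)) = 6*((-2 + o)*(15 + 3)) = 6*((-2 + o)*18) = 6*(-36 + 18*o) = -216 + 108*o)
((21 - 1*(-3)) + T(k(1, -2)))*(-17 + 12) = ((21 - 1*(-3)) + (-216 + 108*25))*(-17 + 12) = ((21 + 3) + (-216 + 2700))*(-5) = (24 + 2484)*(-5) = 2508*(-5) = -12540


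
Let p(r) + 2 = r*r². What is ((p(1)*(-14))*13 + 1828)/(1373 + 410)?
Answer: 2010/1783 ≈ 1.1273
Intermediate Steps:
p(r) = -2 + r³ (p(r) = -2 + r*r² = -2 + r³)
((p(1)*(-14))*13 + 1828)/(1373 + 410) = (((-2 + 1³)*(-14))*13 + 1828)/(1373 + 410) = (((-2 + 1)*(-14))*13 + 1828)/1783 = (-1*(-14)*13 + 1828)*(1/1783) = (14*13 + 1828)*(1/1783) = (182 + 1828)*(1/1783) = 2010*(1/1783) = 2010/1783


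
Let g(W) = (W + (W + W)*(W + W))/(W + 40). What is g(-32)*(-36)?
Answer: -18288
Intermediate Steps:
g(W) = (W + 4*W²)/(40 + W) (g(W) = (W + (2*W)*(2*W))/(40 + W) = (W + 4*W²)/(40 + W))
g(-32)*(-36) = -32*(1 + 4*(-32))/(40 - 32)*(-36) = -32*(1 - 128)/8*(-36) = -32*⅛*(-127)*(-36) = 508*(-36) = -18288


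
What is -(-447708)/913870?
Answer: 223854/456935 ≈ 0.48990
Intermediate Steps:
-(-447708)/913870 = -1*(-223854/456935) = 223854/456935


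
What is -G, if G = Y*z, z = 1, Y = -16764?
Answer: 16764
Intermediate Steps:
G = -16764 (G = -16764*1 = -16764)
-G = -1*(-16764) = 16764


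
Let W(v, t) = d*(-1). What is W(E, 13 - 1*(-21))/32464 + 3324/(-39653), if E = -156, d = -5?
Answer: -107712071/1287294992 ≈ -0.083673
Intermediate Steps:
W(v, t) = 5 (W(v, t) = -5*(-1) = 5)
W(E, 13 - 1*(-21))/32464 + 3324/(-39653) = 5/32464 + 3324/(-39653) = 5*(1/32464) + 3324*(-1/39653) = 5/32464 - 3324/39653 = -107712071/1287294992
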